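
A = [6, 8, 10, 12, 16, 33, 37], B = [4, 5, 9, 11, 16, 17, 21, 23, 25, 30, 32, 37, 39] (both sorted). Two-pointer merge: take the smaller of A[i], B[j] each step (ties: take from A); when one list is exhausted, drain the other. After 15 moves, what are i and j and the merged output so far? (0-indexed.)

i=5, j=10, merged so far=[4, 5, 6, 8, 9, 10, 11, 12, 16, 16, 17, 21, 23, 25, 30]

[i=0,j=0] A[i]=6>B[j]=4 take 4 → j++
[i=0,j=1] A[i]=6>B[j]=5 take 5 → j++
[i=0,j=2] A[i]=6<=B[j]=9 take 6 → i++
[i=1,j=2] A[i]=8<=B[j]=9 take 8 → i++
[i=2,j=2] A[i]=10>B[j]=9 take 9 → j++
[i=2,j=3] A[i]=10<=B[j]=11 take 10 → i++
[i=3,j=3] A[i]=12>B[j]=11 take 11 → j++
[i=3,j=4] A[i]=12<=B[j]=16 take 12 → i++
[i=4,j=4] A[i]=16<=B[j]=16 take 16 → i++
[i=5,j=4] A[i]=33>B[j]=16 take 16 → j++
[i=5,j=5] A[i]=33>B[j]=17 take 17 → j++
[i=5,j=6] A[i]=33>B[j]=21 take 21 → j++
[i=5,j=7] A[i]=33>B[j]=23 take 23 → j++
[i=5,j=8] A[i]=33>B[j]=25 take 25 → j++
[i=5,j=9] A[i]=33>B[j]=30 take 30 → j++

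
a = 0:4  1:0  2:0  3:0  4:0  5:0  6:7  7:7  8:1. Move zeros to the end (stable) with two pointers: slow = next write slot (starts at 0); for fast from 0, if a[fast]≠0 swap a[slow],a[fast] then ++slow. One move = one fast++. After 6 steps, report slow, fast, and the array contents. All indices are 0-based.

slow=0 fast=0: a[fast]=4≠0 swap→a[0]=4, slow++,fast++
slow=1 fast=1: a[fast]=0, fast++
slow=1 fast=2: a[fast]=0, fast++
slow=1 fast=3: a[fast]=0, fast++
slow=1 fast=4: a[fast]=0, fast++
slow=1 fast=5: a[fast]=0, fast++

slow=1, fast=6, a=[4, 0, 0, 0, 0, 0, 7, 7, 1]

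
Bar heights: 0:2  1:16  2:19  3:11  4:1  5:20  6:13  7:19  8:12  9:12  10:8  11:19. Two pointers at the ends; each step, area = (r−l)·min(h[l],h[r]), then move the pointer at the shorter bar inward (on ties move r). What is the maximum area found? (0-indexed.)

max area = 171

l=0 r=11: min(2,19)*11=22 best=22 *, l++
l=1 r=11: min(16,19)*10=160 best=160 *, l++
l=2 r=11: min(19,19)*9=171 best=171 *, r--
l=2 r=10: min(19,8)*8=64 best=171, r--
l=2 r=9: min(19,12)*7=84 best=171, r--
l=2 r=8: min(19,12)*6=72 best=171, r--
l=2 r=7: min(19,19)*5=95 best=171, r--
l=2 r=6: min(19,13)*4=52 best=171, r--
l=2 r=5: min(19,20)*3=57 best=171, l++
l=3 r=5: min(11,20)*2=22 best=171, l++
l=4 r=5: min(1,20)*1=1 best=171, l++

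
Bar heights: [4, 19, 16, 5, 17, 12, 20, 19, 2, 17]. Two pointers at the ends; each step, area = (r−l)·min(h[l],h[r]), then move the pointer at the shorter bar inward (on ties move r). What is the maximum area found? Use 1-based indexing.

[1,10] min(4,17)*9=36 best=36 * → l++
[2,10] min(19,17)*8=136 best=136 * → r--
[2,9] min(19,2)*7=14 best=136 → r--
[2,8] min(19,19)*6=114 best=136 → r--
[2,7] min(19,20)*5=95 best=136 → l++
[3,7] min(16,20)*4=64 best=136 → l++
[4,7] min(5,20)*3=15 best=136 → l++
[5,7] min(17,20)*2=34 best=136 → l++
[6,7] min(12,20)*1=12 best=136 → l++

max area = 136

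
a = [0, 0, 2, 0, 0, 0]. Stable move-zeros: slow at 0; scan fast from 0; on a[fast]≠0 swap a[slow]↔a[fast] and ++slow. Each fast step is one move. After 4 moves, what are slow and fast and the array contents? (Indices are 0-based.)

slow=0 fast=0: a[fast]=0, fast++
slow=0 fast=1: a[fast]=0, fast++
slow=0 fast=2: a[fast]=2≠0 swap→a[0]=2, slow++,fast++
slow=1 fast=3: a[fast]=0, fast++

slow=1, fast=4, a=[2, 0, 0, 0, 0, 0]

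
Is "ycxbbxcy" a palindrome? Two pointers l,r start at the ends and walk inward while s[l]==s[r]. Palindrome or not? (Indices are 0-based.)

[0,7] 'y'=='y' → l++,r--
[1,6] 'c'=='c' → l++,r--
[2,5] 'x'=='x' → l++,r--
[3,4] 'b'=='b' → l++,r--

palindrome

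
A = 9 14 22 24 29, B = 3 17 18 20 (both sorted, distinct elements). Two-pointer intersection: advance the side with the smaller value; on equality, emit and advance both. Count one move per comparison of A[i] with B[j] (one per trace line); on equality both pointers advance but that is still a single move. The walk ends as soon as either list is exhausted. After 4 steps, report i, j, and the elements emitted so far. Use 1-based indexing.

i=3, j=3, emitted=[]

i=1 j=1: 9>3, j++
i=1 j=2: 9<17, i++
i=2 j=2: 14<17, i++
i=3 j=2: 22>17, j++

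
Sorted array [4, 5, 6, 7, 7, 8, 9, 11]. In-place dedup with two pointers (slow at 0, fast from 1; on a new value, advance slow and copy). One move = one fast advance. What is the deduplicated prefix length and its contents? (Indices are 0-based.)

length 7; prefix = [4, 5, 6, 7, 8, 9, 11]

slow=0 fast=1: a[fast]=5≠a[slow]=4 write a[1]=5, slow++,fast++
slow=1 fast=2: a[fast]=6≠a[slow]=5 write a[2]=6, slow++,fast++
slow=2 fast=3: a[fast]=7≠a[slow]=6 write a[3]=7, slow++,fast++
slow=3 fast=4: a[fast]=7=a[slow] dup, fast++
slow=3 fast=5: a[fast]=8≠a[slow]=7 write a[4]=8, slow++,fast++
slow=4 fast=6: a[fast]=9≠a[slow]=8 write a[5]=9, slow++,fast++
slow=5 fast=7: a[fast]=11≠a[slow]=9 write a[6]=11, slow++,fast++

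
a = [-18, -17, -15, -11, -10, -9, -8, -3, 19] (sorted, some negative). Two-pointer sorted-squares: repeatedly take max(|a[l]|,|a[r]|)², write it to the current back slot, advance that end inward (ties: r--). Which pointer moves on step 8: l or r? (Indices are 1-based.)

l=1 r=9: |-18|<=|19| out[9]=361, r--
l=1 r=8: |-18|>|-3| out[8]=324, l++
l=2 r=8: |-17|>|-3| out[7]=289, l++
l=3 r=8: |-15|>|-3| out[6]=225, l++
l=4 r=8: |-11|>|-3| out[5]=121, l++
l=5 r=8: |-10|>|-3| out[4]=100, l++
l=6 r=8: |-9|>|-3| out[3]=81, l++
l=7 r=8: |-8|>|-3| out[2]=64, l++

l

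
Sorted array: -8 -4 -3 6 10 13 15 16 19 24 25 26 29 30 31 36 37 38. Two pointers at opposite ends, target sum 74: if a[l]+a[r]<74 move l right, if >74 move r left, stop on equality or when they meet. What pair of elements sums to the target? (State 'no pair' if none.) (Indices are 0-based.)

[0,17] -8+38=30 <74 → l++
[1,17] -4+38=34 <74 → l++
[2,17] -3+38=35 <74 → l++
[3,17] 6+38=44 <74 → l++
[4,17] 10+38=48 <74 → l++
[5,17] 13+38=51 <74 → l++
[6,17] 15+38=53 <74 → l++
[7,17] 16+38=54 <74 → l++
[8,17] 19+38=57 <74 → l++
[9,17] 24+38=62 <74 → l++
[10,17] 25+38=63 <74 → l++
[11,17] 26+38=64 <74 → l++
[12,17] 29+38=67 <74 → l++
[13,17] 30+38=68 <74 → l++
[14,17] 31+38=69 <74 → l++
[15,17] 36+38=74 → found

(36, 38)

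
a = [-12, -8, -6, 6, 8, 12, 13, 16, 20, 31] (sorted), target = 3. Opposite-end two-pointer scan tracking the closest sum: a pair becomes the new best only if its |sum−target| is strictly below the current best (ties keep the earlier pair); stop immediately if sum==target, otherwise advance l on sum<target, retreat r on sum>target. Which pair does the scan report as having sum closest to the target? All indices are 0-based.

pair (-12, 16) with sum 4 (|Δ|=1)

l=0 r=9: -12+31=19 d=16 *, r--
l=0 r=8: -12+20=8 d=5 *, r--
l=0 r=7: -12+16=4 d=1 *, r--
l=0 r=6: -12+13=1 d=2, l++
l=1 r=6: -8+13=5 d=2, r--
l=1 r=5: -8+12=4 d=1, r--
l=1 r=4: -8+8=0 d=3, l++
l=2 r=4: -6+8=2 d=1, l++
l=3 r=4: 6+8=14 d=11, r--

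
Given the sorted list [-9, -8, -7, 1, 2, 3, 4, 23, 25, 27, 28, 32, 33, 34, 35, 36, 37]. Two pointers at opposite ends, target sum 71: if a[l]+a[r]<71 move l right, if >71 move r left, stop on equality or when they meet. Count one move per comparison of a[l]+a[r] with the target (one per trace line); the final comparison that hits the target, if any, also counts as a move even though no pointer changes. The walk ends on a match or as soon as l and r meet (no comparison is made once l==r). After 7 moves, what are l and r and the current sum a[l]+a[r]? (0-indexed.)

l=0 r=16: -9+37=28 <71, l++
l=1 r=16: -8+37=29 <71, l++
l=2 r=16: -7+37=30 <71, l++
l=3 r=16: 1+37=38 <71, l++
l=4 r=16: 2+37=39 <71, l++
l=5 r=16: 3+37=40 <71, l++
l=6 r=16: 4+37=41 <71, l++

l=7, r=16, sum=60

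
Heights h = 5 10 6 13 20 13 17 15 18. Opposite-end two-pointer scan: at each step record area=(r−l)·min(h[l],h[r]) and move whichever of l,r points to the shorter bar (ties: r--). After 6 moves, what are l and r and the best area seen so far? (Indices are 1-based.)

l=5, r=7, best area=72

l=1 r=9: min(5,18)*8=40 best=40 *, l++
l=2 r=9: min(10,18)*7=70 best=70 *, l++
l=3 r=9: min(6,18)*6=36 best=70, l++
l=4 r=9: min(13,18)*5=65 best=70, l++
l=5 r=9: min(20,18)*4=72 best=72 *, r--
l=5 r=8: min(20,15)*3=45 best=72, r--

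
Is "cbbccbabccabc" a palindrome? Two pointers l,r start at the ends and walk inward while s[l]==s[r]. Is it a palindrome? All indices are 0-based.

l=0 r=12: 'c'=='c', l++,r--
l=1 r=11: 'b'=='b', l++,r--
l=2 r=10: 'b'!='a', stop

not a palindrome (mismatch at 2,10)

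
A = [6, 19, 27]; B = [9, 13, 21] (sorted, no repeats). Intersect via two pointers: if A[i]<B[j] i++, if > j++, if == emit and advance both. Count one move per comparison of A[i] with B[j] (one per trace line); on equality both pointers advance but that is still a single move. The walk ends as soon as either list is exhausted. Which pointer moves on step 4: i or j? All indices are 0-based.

i

i=0 j=0: 6<9, i++
i=1 j=0: 19>9, j++
i=1 j=1: 19>13, j++
i=1 j=2: 19<21, i++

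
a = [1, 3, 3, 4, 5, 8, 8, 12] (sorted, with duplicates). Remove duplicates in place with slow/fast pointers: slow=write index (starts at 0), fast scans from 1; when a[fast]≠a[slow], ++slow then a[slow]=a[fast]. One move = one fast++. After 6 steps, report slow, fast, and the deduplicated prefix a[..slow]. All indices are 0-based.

slow=0 fast=1: a[fast]=3≠a[slow]=1 write a[1]=3, slow++,fast++
slow=1 fast=2: a[fast]=3=a[slow] dup, fast++
slow=1 fast=3: a[fast]=4≠a[slow]=3 write a[2]=4, slow++,fast++
slow=2 fast=4: a[fast]=5≠a[slow]=4 write a[3]=5, slow++,fast++
slow=3 fast=5: a[fast]=8≠a[slow]=5 write a[4]=8, slow++,fast++
slow=4 fast=6: a[fast]=8=a[slow] dup, fast++

slow=4, fast=7, prefix=[1, 3, 4, 5, 8]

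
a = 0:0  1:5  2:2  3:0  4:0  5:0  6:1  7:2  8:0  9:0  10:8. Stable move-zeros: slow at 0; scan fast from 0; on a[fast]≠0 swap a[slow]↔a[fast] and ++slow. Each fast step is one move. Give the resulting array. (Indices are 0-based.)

slow=0 fast=0: a[fast]=0, fast++
slow=0 fast=1: a[fast]=5≠0 swap→a[0]=5, slow++,fast++
slow=1 fast=2: a[fast]=2≠0 swap→a[1]=2, slow++,fast++
slow=2 fast=3: a[fast]=0, fast++
slow=2 fast=4: a[fast]=0, fast++
slow=2 fast=5: a[fast]=0, fast++
slow=2 fast=6: a[fast]=1≠0 swap→a[2]=1, slow++,fast++
slow=3 fast=7: a[fast]=2≠0 swap→a[3]=2, slow++,fast++
slow=4 fast=8: a[fast]=0, fast++
slow=4 fast=9: a[fast]=0, fast++
slow=4 fast=10: a[fast]=8≠0 swap→a[4]=8, slow++,fast++

[5, 2, 1, 2, 8, 0, 0, 0, 0, 0, 0]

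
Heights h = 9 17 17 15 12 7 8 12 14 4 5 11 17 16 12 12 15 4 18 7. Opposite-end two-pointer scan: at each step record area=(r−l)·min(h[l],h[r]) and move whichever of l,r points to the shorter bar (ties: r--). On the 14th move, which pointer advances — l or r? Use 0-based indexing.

[0,19] min(9,7)*19=133 best=133 * → r--
[0,18] min(9,18)*18=162 best=162 * → l++
[1,18] min(17,18)*17=289 best=289 * → l++
[2,18] min(17,18)*16=272 best=289 → l++
[3,18] min(15,18)*15=225 best=289 → l++
[4,18] min(12,18)*14=168 best=289 → l++
[5,18] min(7,18)*13=91 best=289 → l++
[6,18] min(8,18)*12=96 best=289 → l++
[7,18] min(12,18)*11=132 best=289 → l++
[8,18] min(14,18)*10=140 best=289 → l++
[9,18] min(4,18)*9=36 best=289 → l++
[10,18] min(5,18)*8=40 best=289 → l++
[11,18] min(11,18)*7=77 best=289 → l++
[12,18] min(17,18)*6=102 best=289 → l++

l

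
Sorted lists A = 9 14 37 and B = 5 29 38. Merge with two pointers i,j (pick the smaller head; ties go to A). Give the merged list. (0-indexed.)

[5, 9, 14, 29, 37, 38]

i=0 j=0: A[i]=9>B[j]=5 take 5, j++
i=0 j=1: A[i]=9<=B[j]=29 take 9, i++
i=1 j=1: A[i]=14<=B[j]=29 take 14, i++
i=2 j=1: A[i]=37>B[j]=29 take 29, j++
i=2 j=2: A[i]=37<=B[j]=38 take 37, i++
i=3 j=2: A done, take B[j]=38, j++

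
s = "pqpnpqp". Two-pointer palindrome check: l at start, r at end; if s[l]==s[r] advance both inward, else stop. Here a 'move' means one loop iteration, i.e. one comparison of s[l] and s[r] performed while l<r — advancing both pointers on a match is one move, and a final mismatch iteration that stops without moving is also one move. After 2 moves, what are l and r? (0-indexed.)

l=0 r=6: 'p'=='p', l++,r--
l=1 r=5: 'q'=='q', l++,r--

l=2, r=4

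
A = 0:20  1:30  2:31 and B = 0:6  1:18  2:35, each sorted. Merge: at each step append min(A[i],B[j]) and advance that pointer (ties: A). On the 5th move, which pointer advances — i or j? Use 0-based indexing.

i=0 j=0: A[i]=20>B[j]=6 take 6, j++
i=0 j=1: A[i]=20>B[j]=18 take 18, j++
i=0 j=2: A[i]=20<=B[j]=35 take 20, i++
i=1 j=2: A[i]=30<=B[j]=35 take 30, i++
i=2 j=2: A[i]=31<=B[j]=35 take 31, i++

i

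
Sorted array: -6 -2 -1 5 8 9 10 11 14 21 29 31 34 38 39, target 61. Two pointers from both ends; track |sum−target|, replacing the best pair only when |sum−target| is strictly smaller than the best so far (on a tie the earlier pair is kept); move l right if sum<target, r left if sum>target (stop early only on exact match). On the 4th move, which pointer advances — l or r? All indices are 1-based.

[1,15] -6+39=33 d=28 * → l++
[2,15] -2+39=37 d=24 * → l++
[3,15] -1+39=38 d=23 * → l++
[4,15] 5+39=44 d=17 * → l++

l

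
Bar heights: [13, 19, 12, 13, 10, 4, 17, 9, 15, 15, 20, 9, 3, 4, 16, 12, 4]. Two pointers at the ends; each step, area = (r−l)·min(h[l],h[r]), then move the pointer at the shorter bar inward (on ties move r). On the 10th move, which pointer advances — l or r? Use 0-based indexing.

l=0 r=16: min(13,4)*16=64 best=64 *, r--
l=0 r=15: min(13,12)*15=180 best=180 *, r--
l=0 r=14: min(13,16)*14=182 best=182 *, l++
l=1 r=14: min(19,16)*13=208 best=208 *, r--
l=1 r=13: min(19,4)*12=48 best=208, r--
l=1 r=12: min(19,3)*11=33 best=208, r--
l=1 r=11: min(19,9)*10=90 best=208, r--
l=1 r=10: min(19,20)*9=171 best=208, l++
l=2 r=10: min(12,20)*8=96 best=208, l++
l=3 r=10: min(13,20)*7=91 best=208, l++

l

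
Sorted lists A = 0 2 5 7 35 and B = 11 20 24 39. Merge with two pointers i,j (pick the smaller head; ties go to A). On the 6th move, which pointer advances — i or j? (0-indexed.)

[i=0,j=0] A[i]=0<=B[j]=11 take 0 → i++
[i=1,j=0] A[i]=2<=B[j]=11 take 2 → i++
[i=2,j=0] A[i]=5<=B[j]=11 take 5 → i++
[i=3,j=0] A[i]=7<=B[j]=11 take 7 → i++
[i=4,j=0] A[i]=35>B[j]=11 take 11 → j++
[i=4,j=1] A[i]=35>B[j]=20 take 20 → j++

j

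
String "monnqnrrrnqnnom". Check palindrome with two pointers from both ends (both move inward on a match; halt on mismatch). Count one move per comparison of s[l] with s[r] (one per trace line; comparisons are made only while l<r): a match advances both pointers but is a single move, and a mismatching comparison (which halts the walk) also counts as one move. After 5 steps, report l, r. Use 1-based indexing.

l=6, r=10

[1,15] 'm'=='m' → l++,r--
[2,14] 'o'=='o' → l++,r--
[3,13] 'n'=='n' → l++,r--
[4,12] 'n'=='n' → l++,r--
[5,11] 'q'=='q' → l++,r--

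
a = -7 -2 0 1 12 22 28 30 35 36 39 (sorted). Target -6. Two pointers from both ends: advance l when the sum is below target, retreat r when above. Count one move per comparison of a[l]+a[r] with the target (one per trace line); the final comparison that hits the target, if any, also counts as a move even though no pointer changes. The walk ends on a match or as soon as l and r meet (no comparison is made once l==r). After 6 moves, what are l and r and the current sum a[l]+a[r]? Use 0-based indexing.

l=0, r=4, sum=5

[0,10] -7+39=32 >-6 → r--
[0,9] -7+36=29 >-6 → r--
[0,8] -7+35=28 >-6 → r--
[0,7] -7+30=23 >-6 → r--
[0,6] -7+28=21 >-6 → r--
[0,5] -7+22=15 >-6 → r--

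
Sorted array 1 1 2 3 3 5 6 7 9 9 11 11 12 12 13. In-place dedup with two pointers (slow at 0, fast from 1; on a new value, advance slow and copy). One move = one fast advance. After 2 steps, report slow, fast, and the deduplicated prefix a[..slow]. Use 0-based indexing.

(s=0,f=1) a[fast]=1=a[slow] dup → fast++
(s=0,f=2) a[fast]=2≠a[slow]=1 write a[1]=2 → slow++,fast++

slow=1, fast=3, prefix=[1, 2]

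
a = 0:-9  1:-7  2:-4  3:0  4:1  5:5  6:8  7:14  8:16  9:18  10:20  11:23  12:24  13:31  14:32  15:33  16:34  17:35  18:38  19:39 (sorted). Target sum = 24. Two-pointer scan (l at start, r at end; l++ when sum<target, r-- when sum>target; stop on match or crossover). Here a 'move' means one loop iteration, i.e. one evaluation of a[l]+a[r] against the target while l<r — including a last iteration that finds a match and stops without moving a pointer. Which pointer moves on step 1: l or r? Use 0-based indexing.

r

[0,19] -9+39=30 >24 → r--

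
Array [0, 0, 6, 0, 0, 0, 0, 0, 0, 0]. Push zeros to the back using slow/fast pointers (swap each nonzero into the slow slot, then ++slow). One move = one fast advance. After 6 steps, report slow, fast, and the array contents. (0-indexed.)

slow=1, fast=6, a=[6, 0, 0, 0, 0, 0, 0, 0, 0, 0]

(s=0,f=0) a[fast]=0 → fast++
(s=0,f=1) a[fast]=0 → fast++
(s=0,f=2) a[fast]=6≠0 swap→a[0]=6 → slow++,fast++
(s=1,f=3) a[fast]=0 → fast++
(s=1,f=4) a[fast]=0 → fast++
(s=1,f=5) a[fast]=0 → fast++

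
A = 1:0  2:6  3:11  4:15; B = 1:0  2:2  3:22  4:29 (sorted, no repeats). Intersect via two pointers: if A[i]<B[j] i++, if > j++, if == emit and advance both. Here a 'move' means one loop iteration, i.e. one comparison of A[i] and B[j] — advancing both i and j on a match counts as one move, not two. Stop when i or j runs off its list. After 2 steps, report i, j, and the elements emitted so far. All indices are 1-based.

i=1 j=1: 0==0 emit, i++,j++
i=2 j=2: 6>2, j++

i=2, j=3, emitted=[0]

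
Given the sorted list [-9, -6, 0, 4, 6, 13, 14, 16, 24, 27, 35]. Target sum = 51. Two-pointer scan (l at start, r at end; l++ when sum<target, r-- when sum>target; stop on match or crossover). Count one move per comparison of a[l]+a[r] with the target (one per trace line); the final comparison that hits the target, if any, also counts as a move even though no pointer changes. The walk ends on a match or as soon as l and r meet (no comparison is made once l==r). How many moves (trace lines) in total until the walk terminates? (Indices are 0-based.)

8 moves

l=0 r=10: -9+35=26 <51, l++
l=1 r=10: -6+35=29 <51, l++
l=2 r=10: 0+35=35 <51, l++
l=3 r=10: 4+35=39 <51, l++
l=4 r=10: 6+35=41 <51, l++
l=5 r=10: 13+35=48 <51, l++
l=6 r=10: 14+35=49 <51, l++
l=7 r=10: 16+35=51, found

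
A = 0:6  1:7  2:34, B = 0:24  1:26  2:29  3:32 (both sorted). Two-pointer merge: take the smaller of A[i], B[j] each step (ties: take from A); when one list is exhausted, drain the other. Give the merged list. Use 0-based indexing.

[i=0,j=0] A[i]=6<=B[j]=24 take 6 → i++
[i=1,j=0] A[i]=7<=B[j]=24 take 7 → i++
[i=2,j=0] A[i]=34>B[j]=24 take 24 → j++
[i=2,j=1] A[i]=34>B[j]=26 take 26 → j++
[i=2,j=2] A[i]=34>B[j]=29 take 29 → j++
[i=2,j=3] A[i]=34>B[j]=32 take 32 → j++
[i=2,j=4] B done, take A[i]=34 → i++

[6, 7, 24, 26, 29, 32, 34]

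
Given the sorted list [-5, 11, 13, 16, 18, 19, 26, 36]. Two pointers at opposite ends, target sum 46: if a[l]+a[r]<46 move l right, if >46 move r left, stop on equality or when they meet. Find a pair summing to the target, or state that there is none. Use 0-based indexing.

[0,7] -5+36=31 <46 → l++
[1,7] 11+36=47 >46 → r--
[1,6] 11+26=37 <46 → l++
[2,6] 13+26=39 <46 → l++
[3,6] 16+26=42 <46 → l++
[4,6] 18+26=44 <46 → l++
[5,6] 19+26=45 <46 → l++

no pair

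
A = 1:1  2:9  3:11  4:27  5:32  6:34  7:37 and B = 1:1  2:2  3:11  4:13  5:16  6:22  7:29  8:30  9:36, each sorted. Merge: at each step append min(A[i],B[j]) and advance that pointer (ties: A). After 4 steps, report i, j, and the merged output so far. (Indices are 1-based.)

i=1 j=1: A[i]=1<=B[j]=1 take 1, i++
i=2 j=1: A[i]=9>B[j]=1 take 1, j++
i=2 j=2: A[i]=9>B[j]=2 take 2, j++
i=2 j=3: A[i]=9<=B[j]=11 take 9, i++

i=3, j=3, merged so far=[1, 1, 2, 9]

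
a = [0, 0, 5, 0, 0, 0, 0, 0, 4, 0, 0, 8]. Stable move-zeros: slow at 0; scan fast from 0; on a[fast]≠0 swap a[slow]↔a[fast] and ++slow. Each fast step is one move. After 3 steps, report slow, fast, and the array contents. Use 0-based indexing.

slow=1, fast=3, a=[5, 0, 0, 0, 0, 0, 0, 0, 4, 0, 0, 8]

slow=0 fast=0: a[fast]=0, fast++
slow=0 fast=1: a[fast]=0, fast++
slow=0 fast=2: a[fast]=5≠0 swap→a[0]=5, slow++,fast++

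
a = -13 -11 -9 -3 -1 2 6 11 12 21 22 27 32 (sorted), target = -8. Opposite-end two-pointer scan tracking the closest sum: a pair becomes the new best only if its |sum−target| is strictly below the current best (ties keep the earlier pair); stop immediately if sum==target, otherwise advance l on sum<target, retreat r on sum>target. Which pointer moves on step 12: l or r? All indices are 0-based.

[0,12] -13+32=19 d=27 * → r--
[0,11] -13+27=14 d=22 * → r--
[0,10] -13+22=9 d=17 * → r--
[0,9] -13+21=8 d=16 * → r--
[0,8] -13+12=-1 d=7 * → r--
[0,7] -13+11=-2 d=6 * → r--
[0,6] -13+6=-7 d=1 * → r--
[0,5] -13+2=-11 d=3 → l++
[1,5] -11+2=-9 d=1 → l++
[2,5] -9+2=-7 d=1 → r--
[2,4] -9+-1=-10 d=2 → l++
[3,4] -3+-1=-4 d=4 → r--

r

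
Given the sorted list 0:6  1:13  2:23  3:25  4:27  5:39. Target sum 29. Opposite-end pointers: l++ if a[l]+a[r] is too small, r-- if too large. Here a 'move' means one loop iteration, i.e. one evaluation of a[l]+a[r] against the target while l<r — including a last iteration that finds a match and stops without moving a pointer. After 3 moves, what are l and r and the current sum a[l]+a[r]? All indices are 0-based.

l=0 r=5: 6+39=45 >29, r--
l=0 r=4: 6+27=33 >29, r--
l=0 r=3: 6+25=31 >29, r--

l=0, r=2, sum=29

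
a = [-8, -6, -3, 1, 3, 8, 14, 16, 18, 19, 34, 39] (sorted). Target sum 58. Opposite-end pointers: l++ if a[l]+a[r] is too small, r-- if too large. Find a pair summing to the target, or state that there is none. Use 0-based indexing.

l=0 r=11: -8+39=31 <58, l++
l=1 r=11: -6+39=33 <58, l++
l=2 r=11: -3+39=36 <58, l++
l=3 r=11: 1+39=40 <58, l++
l=4 r=11: 3+39=42 <58, l++
l=5 r=11: 8+39=47 <58, l++
l=6 r=11: 14+39=53 <58, l++
l=7 r=11: 16+39=55 <58, l++
l=8 r=11: 18+39=57 <58, l++
l=9 r=11: 19+39=58, found

(19, 39)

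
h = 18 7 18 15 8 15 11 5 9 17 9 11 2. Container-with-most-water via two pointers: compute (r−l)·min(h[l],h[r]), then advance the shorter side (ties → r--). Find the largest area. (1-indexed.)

[1,13] min(18,2)*12=24 best=24 * → r--
[1,12] min(18,11)*11=121 best=121 * → r--
[1,11] min(18,9)*10=90 best=121 → r--
[1,10] min(18,17)*9=153 best=153 * → r--
[1,9] min(18,9)*8=72 best=153 → r--
[1,8] min(18,5)*7=35 best=153 → r--
[1,7] min(18,11)*6=66 best=153 → r--
[1,6] min(18,15)*5=75 best=153 → r--
[1,5] min(18,8)*4=32 best=153 → r--
[1,4] min(18,15)*3=45 best=153 → r--
[1,3] min(18,18)*2=36 best=153 → r--
[1,2] min(18,7)*1=7 best=153 → r--

max area = 153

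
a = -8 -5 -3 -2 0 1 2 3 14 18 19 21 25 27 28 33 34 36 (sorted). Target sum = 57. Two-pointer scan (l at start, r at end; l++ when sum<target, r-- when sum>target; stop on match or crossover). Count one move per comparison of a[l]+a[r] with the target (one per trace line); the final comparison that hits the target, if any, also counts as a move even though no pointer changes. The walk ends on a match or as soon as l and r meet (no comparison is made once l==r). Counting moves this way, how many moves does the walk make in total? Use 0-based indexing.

12 moves

[0,17] -8+36=28 <57 → l++
[1,17] -5+36=31 <57 → l++
[2,17] -3+36=33 <57 → l++
[3,17] -2+36=34 <57 → l++
[4,17] 0+36=36 <57 → l++
[5,17] 1+36=37 <57 → l++
[6,17] 2+36=38 <57 → l++
[7,17] 3+36=39 <57 → l++
[8,17] 14+36=50 <57 → l++
[9,17] 18+36=54 <57 → l++
[10,17] 19+36=55 <57 → l++
[11,17] 21+36=57 → found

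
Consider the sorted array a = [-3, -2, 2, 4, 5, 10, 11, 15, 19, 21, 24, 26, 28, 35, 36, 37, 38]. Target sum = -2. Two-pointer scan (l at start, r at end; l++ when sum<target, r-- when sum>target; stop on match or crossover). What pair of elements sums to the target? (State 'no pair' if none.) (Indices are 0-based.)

no pair

[0,16] -3+38=35 >-2 → r--
[0,15] -3+37=34 >-2 → r--
[0,14] -3+36=33 >-2 → r--
[0,13] -3+35=32 >-2 → r--
[0,12] -3+28=25 >-2 → r--
[0,11] -3+26=23 >-2 → r--
[0,10] -3+24=21 >-2 → r--
[0,9] -3+21=18 >-2 → r--
[0,8] -3+19=16 >-2 → r--
[0,7] -3+15=12 >-2 → r--
[0,6] -3+11=8 >-2 → r--
[0,5] -3+10=7 >-2 → r--
[0,4] -3+5=2 >-2 → r--
[0,3] -3+4=1 >-2 → r--
[0,2] -3+2=-1 >-2 → r--
[0,1] -3+-2=-5 <-2 → l++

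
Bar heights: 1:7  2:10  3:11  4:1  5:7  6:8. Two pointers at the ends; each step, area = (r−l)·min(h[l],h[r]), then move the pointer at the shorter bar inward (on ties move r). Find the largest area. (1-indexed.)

max area = 35

l=1 r=6: min(7,8)*5=35 best=35 *, l++
l=2 r=6: min(10,8)*4=32 best=35, r--
l=2 r=5: min(10,7)*3=21 best=35, r--
l=2 r=4: min(10,1)*2=2 best=35, r--
l=2 r=3: min(10,11)*1=10 best=35, l++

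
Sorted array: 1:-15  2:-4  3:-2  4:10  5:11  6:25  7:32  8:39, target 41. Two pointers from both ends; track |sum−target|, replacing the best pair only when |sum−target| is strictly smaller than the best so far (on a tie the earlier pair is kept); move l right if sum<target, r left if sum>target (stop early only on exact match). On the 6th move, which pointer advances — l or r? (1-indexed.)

[1,8] -15+39=24 d=17 * → l++
[2,8] -4+39=35 d=6 * → l++
[3,8] -2+39=37 d=4 * → l++
[4,8] 10+39=49 d=8 → r--
[4,7] 10+32=42 d=1 * → r--
[4,6] 10+25=35 d=6 → l++

l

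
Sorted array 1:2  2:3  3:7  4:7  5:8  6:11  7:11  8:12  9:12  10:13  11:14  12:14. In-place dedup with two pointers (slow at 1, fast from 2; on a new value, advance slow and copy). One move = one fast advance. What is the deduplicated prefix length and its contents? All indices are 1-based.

(s=1,f=2) a[fast]=3≠a[slow]=2 write a[2]=3 → slow++,fast++
(s=2,f=3) a[fast]=7≠a[slow]=3 write a[3]=7 → slow++,fast++
(s=3,f=4) a[fast]=7=a[slow] dup → fast++
(s=3,f=5) a[fast]=8≠a[slow]=7 write a[4]=8 → slow++,fast++
(s=4,f=6) a[fast]=11≠a[slow]=8 write a[5]=11 → slow++,fast++
(s=5,f=7) a[fast]=11=a[slow] dup → fast++
(s=5,f=8) a[fast]=12≠a[slow]=11 write a[6]=12 → slow++,fast++
(s=6,f=9) a[fast]=12=a[slow] dup → fast++
(s=6,f=10) a[fast]=13≠a[slow]=12 write a[7]=13 → slow++,fast++
(s=7,f=11) a[fast]=14≠a[slow]=13 write a[8]=14 → slow++,fast++
(s=8,f=12) a[fast]=14=a[slow] dup → fast++

length 8; prefix = [2, 3, 7, 8, 11, 12, 13, 14]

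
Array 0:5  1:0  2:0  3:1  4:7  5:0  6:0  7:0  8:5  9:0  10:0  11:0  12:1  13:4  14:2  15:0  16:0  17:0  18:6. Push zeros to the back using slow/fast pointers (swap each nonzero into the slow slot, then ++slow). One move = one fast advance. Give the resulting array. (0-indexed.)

(s=0,f=0) a[fast]=5≠0 swap→a[0]=5 → slow++,fast++
(s=1,f=1) a[fast]=0 → fast++
(s=1,f=2) a[fast]=0 → fast++
(s=1,f=3) a[fast]=1≠0 swap→a[1]=1 → slow++,fast++
(s=2,f=4) a[fast]=7≠0 swap→a[2]=7 → slow++,fast++
(s=3,f=5) a[fast]=0 → fast++
(s=3,f=6) a[fast]=0 → fast++
(s=3,f=7) a[fast]=0 → fast++
(s=3,f=8) a[fast]=5≠0 swap→a[3]=5 → slow++,fast++
(s=4,f=9) a[fast]=0 → fast++
(s=4,f=10) a[fast]=0 → fast++
(s=4,f=11) a[fast]=0 → fast++
(s=4,f=12) a[fast]=1≠0 swap→a[4]=1 → slow++,fast++
(s=5,f=13) a[fast]=4≠0 swap→a[5]=4 → slow++,fast++
(s=6,f=14) a[fast]=2≠0 swap→a[6]=2 → slow++,fast++
(s=7,f=15) a[fast]=0 → fast++
(s=7,f=16) a[fast]=0 → fast++
(s=7,f=17) a[fast]=0 → fast++
(s=7,f=18) a[fast]=6≠0 swap→a[7]=6 → slow++,fast++

[5, 1, 7, 5, 1, 4, 2, 6, 0, 0, 0, 0, 0, 0, 0, 0, 0, 0, 0]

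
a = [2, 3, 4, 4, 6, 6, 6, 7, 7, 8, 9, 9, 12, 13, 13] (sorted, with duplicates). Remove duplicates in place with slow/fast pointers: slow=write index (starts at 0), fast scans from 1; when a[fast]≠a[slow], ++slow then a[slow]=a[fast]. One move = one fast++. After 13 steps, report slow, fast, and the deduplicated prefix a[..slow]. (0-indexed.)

(s=0,f=1) a[fast]=3≠a[slow]=2 write a[1]=3 → slow++,fast++
(s=1,f=2) a[fast]=4≠a[slow]=3 write a[2]=4 → slow++,fast++
(s=2,f=3) a[fast]=4=a[slow] dup → fast++
(s=2,f=4) a[fast]=6≠a[slow]=4 write a[3]=6 → slow++,fast++
(s=3,f=5) a[fast]=6=a[slow] dup → fast++
(s=3,f=6) a[fast]=6=a[slow] dup → fast++
(s=3,f=7) a[fast]=7≠a[slow]=6 write a[4]=7 → slow++,fast++
(s=4,f=8) a[fast]=7=a[slow] dup → fast++
(s=4,f=9) a[fast]=8≠a[slow]=7 write a[5]=8 → slow++,fast++
(s=5,f=10) a[fast]=9≠a[slow]=8 write a[6]=9 → slow++,fast++
(s=6,f=11) a[fast]=9=a[slow] dup → fast++
(s=6,f=12) a[fast]=12≠a[slow]=9 write a[7]=12 → slow++,fast++
(s=7,f=13) a[fast]=13≠a[slow]=12 write a[8]=13 → slow++,fast++

slow=8, fast=14, prefix=[2, 3, 4, 6, 7, 8, 9, 12, 13]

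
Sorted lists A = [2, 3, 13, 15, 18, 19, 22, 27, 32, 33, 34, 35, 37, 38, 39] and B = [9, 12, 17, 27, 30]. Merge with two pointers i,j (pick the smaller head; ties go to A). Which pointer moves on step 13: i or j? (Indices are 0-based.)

j

i=0 j=0: A[i]=2<=B[j]=9 take 2, i++
i=1 j=0: A[i]=3<=B[j]=9 take 3, i++
i=2 j=0: A[i]=13>B[j]=9 take 9, j++
i=2 j=1: A[i]=13>B[j]=12 take 12, j++
i=2 j=2: A[i]=13<=B[j]=17 take 13, i++
i=3 j=2: A[i]=15<=B[j]=17 take 15, i++
i=4 j=2: A[i]=18>B[j]=17 take 17, j++
i=4 j=3: A[i]=18<=B[j]=27 take 18, i++
i=5 j=3: A[i]=19<=B[j]=27 take 19, i++
i=6 j=3: A[i]=22<=B[j]=27 take 22, i++
i=7 j=3: A[i]=27<=B[j]=27 take 27, i++
i=8 j=3: A[i]=32>B[j]=27 take 27, j++
i=8 j=4: A[i]=32>B[j]=30 take 30, j++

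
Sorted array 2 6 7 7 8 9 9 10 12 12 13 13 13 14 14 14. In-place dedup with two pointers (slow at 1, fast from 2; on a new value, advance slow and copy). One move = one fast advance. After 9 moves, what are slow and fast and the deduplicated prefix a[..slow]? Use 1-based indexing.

slow=7, fast=11, prefix=[2, 6, 7, 8, 9, 10, 12]

slow=1 fast=2: a[fast]=6≠a[slow]=2 write a[2]=6, slow++,fast++
slow=2 fast=3: a[fast]=7≠a[slow]=6 write a[3]=7, slow++,fast++
slow=3 fast=4: a[fast]=7=a[slow] dup, fast++
slow=3 fast=5: a[fast]=8≠a[slow]=7 write a[4]=8, slow++,fast++
slow=4 fast=6: a[fast]=9≠a[slow]=8 write a[5]=9, slow++,fast++
slow=5 fast=7: a[fast]=9=a[slow] dup, fast++
slow=5 fast=8: a[fast]=10≠a[slow]=9 write a[6]=10, slow++,fast++
slow=6 fast=9: a[fast]=12≠a[slow]=10 write a[7]=12, slow++,fast++
slow=7 fast=10: a[fast]=12=a[slow] dup, fast++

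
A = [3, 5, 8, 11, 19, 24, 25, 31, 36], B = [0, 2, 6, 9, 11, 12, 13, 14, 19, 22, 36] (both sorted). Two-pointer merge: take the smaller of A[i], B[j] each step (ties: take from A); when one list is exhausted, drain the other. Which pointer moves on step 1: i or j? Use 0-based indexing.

j

[i=0,j=0] A[i]=3>B[j]=0 take 0 → j++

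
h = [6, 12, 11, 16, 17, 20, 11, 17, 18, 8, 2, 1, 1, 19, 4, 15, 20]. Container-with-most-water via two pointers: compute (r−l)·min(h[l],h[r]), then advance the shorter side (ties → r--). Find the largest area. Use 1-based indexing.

max area = 220

l=1 r=17: min(6,20)*16=96 best=96 *, l++
l=2 r=17: min(12,20)*15=180 best=180 *, l++
l=3 r=17: min(11,20)*14=154 best=180, l++
l=4 r=17: min(16,20)*13=208 best=208 *, l++
l=5 r=17: min(17,20)*12=204 best=208, l++
l=6 r=17: min(20,20)*11=220 best=220 *, r--
l=6 r=16: min(20,15)*10=150 best=220, r--
l=6 r=15: min(20,4)*9=36 best=220, r--
l=6 r=14: min(20,19)*8=152 best=220, r--
l=6 r=13: min(20,1)*7=7 best=220, r--
l=6 r=12: min(20,1)*6=6 best=220, r--
l=6 r=11: min(20,2)*5=10 best=220, r--
l=6 r=10: min(20,8)*4=32 best=220, r--
l=6 r=9: min(20,18)*3=54 best=220, r--
l=6 r=8: min(20,17)*2=34 best=220, r--
l=6 r=7: min(20,11)*1=11 best=220, r--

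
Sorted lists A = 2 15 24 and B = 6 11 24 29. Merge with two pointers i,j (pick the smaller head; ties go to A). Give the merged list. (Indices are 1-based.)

[2, 6, 11, 15, 24, 24, 29]

[i=1,j=1] A[i]=2<=B[j]=6 take 2 → i++
[i=2,j=1] A[i]=15>B[j]=6 take 6 → j++
[i=2,j=2] A[i]=15>B[j]=11 take 11 → j++
[i=2,j=3] A[i]=15<=B[j]=24 take 15 → i++
[i=3,j=3] A[i]=24<=B[j]=24 take 24 → i++
[i=4,j=3] A done, take B[j]=24 → j++
[i=4,j=4] A done, take B[j]=29 → j++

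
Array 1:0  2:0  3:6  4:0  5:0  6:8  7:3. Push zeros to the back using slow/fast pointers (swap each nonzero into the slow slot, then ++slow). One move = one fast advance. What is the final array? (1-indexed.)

[6, 8, 3, 0, 0, 0, 0]

slow=1 fast=1: a[fast]=0, fast++
slow=1 fast=2: a[fast]=0, fast++
slow=1 fast=3: a[fast]=6≠0 swap→a[1]=6, slow++,fast++
slow=2 fast=4: a[fast]=0, fast++
slow=2 fast=5: a[fast]=0, fast++
slow=2 fast=6: a[fast]=8≠0 swap→a[2]=8, slow++,fast++
slow=3 fast=7: a[fast]=3≠0 swap→a[3]=3, slow++,fast++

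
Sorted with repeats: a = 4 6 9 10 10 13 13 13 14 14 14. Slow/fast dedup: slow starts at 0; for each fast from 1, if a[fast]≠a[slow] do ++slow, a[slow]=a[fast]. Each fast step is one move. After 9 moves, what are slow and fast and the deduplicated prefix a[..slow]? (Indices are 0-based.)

slow=5, fast=10, prefix=[4, 6, 9, 10, 13, 14]

(s=0,f=1) a[fast]=6≠a[slow]=4 write a[1]=6 → slow++,fast++
(s=1,f=2) a[fast]=9≠a[slow]=6 write a[2]=9 → slow++,fast++
(s=2,f=3) a[fast]=10≠a[slow]=9 write a[3]=10 → slow++,fast++
(s=3,f=4) a[fast]=10=a[slow] dup → fast++
(s=3,f=5) a[fast]=13≠a[slow]=10 write a[4]=13 → slow++,fast++
(s=4,f=6) a[fast]=13=a[slow] dup → fast++
(s=4,f=7) a[fast]=13=a[slow] dup → fast++
(s=4,f=8) a[fast]=14≠a[slow]=13 write a[5]=14 → slow++,fast++
(s=5,f=9) a[fast]=14=a[slow] dup → fast++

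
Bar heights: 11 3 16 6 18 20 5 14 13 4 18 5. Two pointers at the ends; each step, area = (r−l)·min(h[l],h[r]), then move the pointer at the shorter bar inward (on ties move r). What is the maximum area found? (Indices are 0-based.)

l=0 r=11: min(11,5)*11=55 best=55 *, r--
l=0 r=10: min(11,18)*10=110 best=110 *, l++
l=1 r=10: min(3,18)*9=27 best=110, l++
l=2 r=10: min(16,18)*8=128 best=128 *, l++
l=3 r=10: min(6,18)*7=42 best=128, l++
l=4 r=10: min(18,18)*6=108 best=128, r--
l=4 r=9: min(18,4)*5=20 best=128, r--
l=4 r=8: min(18,13)*4=52 best=128, r--
l=4 r=7: min(18,14)*3=42 best=128, r--
l=4 r=6: min(18,5)*2=10 best=128, r--
l=4 r=5: min(18,20)*1=18 best=128, l++

max area = 128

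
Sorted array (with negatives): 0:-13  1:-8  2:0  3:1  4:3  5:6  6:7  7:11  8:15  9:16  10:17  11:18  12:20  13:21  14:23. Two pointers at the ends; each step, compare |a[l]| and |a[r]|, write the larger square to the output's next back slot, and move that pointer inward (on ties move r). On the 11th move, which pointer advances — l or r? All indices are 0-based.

r

[0,14] |-13|<=|23| out[14]=529 → r--
[0,13] |-13|<=|21| out[13]=441 → r--
[0,12] |-13|<=|20| out[12]=400 → r--
[0,11] |-13|<=|18| out[11]=324 → r--
[0,10] |-13|<=|17| out[10]=289 → r--
[0,9] |-13|<=|16| out[9]=256 → r--
[0,8] |-13|<=|15| out[8]=225 → r--
[0,7] |-13|>|11| out[7]=169 → l++
[1,7] |-8|<=|11| out[6]=121 → r--
[1,6] |-8|>|7| out[5]=64 → l++
[2,6] |0|<=|7| out[4]=49 → r--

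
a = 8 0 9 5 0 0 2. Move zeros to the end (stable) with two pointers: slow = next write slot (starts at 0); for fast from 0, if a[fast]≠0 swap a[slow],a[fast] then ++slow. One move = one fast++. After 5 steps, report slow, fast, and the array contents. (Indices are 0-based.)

slow=3, fast=5, a=[8, 9, 5, 0, 0, 0, 2]

(s=0,f=0) a[fast]=8≠0 swap→a[0]=8 → slow++,fast++
(s=1,f=1) a[fast]=0 → fast++
(s=1,f=2) a[fast]=9≠0 swap→a[1]=9 → slow++,fast++
(s=2,f=3) a[fast]=5≠0 swap→a[2]=5 → slow++,fast++
(s=3,f=4) a[fast]=0 → fast++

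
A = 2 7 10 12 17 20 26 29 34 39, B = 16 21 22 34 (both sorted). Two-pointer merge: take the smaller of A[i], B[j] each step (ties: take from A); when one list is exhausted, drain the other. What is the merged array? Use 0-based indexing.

[2, 7, 10, 12, 16, 17, 20, 21, 22, 26, 29, 34, 34, 39]

i=0 j=0: A[i]=2<=B[j]=16 take 2, i++
i=1 j=0: A[i]=7<=B[j]=16 take 7, i++
i=2 j=0: A[i]=10<=B[j]=16 take 10, i++
i=3 j=0: A[i]=12<=B[j]=16 take 12, i++
i=4 j=0: A[i]=17>B[j]=16 take 16, j++
i=4 j=1: A[i]=17<=B[j]=21 take 17, i++
i=5 j=1: A[i]=20<=B[j]=21 take 20, i++
i=6 j=1: A[i]=26>B[j]=21 take 21, j++
i=6 j=2: A[i]=26>B[j]=22 take 22, j++
i=6 j=3: A[i]=26<=B[j]=34 take 26, i++
i=7 j=3: A[i]=29<=B[j]=34 take 29, i++
i=8 j=3: A[i]=34<=B[j]=34 take 34, i++
i=9 j=3: A[i]=39>B[j]=34 take 34, j++
i=9 j=4: B done, take A[i]=39, i++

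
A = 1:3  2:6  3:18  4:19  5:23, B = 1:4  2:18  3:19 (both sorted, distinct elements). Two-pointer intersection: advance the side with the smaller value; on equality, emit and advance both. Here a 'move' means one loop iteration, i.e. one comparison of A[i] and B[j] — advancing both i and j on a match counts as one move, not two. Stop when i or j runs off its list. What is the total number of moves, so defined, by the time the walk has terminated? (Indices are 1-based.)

[i=1,j=1] 3<4 → i++
[i=2,j=1] 6>4 → j++
[i=2,j=2] 6<18 → i++
[i=3,j=2] 18==18 emit → i++,j++
[i=4,j=3] 19==19 emit → i++,j++

5 moves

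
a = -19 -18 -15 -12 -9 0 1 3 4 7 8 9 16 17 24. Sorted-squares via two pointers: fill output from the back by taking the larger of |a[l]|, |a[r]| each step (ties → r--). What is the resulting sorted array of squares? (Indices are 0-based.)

[0,14] |-19|<=|24| out[14]=576 → r--
[0,13] |-19|>|17| out[13]=361 → l++
[1,13] |-18|>|17| out[12]=324 → l++
[2,13] |-15|<=|17| out[11]=289 → r--
[2,12] |-15|<=|16| out[10]=256 → r--
[2,11] |-15|>|9| out[9]=225 → l++
[3,11] |-12|>|9| out[8]=144 → l++
[4,11] |-9|<=|9| out[7]=81 → r--
[4,10] |-9|>|8| out[6]=81 → l++
[5,10] |0|<=|8| out[5]=64 → r--
[5,9] |0|<=|7| out[4]=49 → r--
[5,8] |0|<=|4| out[3]=16 → r--
[5,7] |0|<=|3| out[2]=9 → r--
[5,6] |0|<=|1| out[1]=1 → r--
[5,5] |0|<=|0| out[0]=0 → r--

[0, 1, 9, 16, 49, 64, 81, 81, 144, 225, 256, 289, 324, 361, 576]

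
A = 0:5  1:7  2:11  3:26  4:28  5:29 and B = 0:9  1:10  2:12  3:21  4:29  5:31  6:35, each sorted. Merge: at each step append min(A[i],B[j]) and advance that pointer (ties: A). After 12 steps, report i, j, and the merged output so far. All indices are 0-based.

[i=0,j=0] A[i]=5<=B[j]=9 take 5 → i++
[i=1,j=0] A[i]=7<=B[j]=9 take 7 → i++
[i=2,j=0] A[i]=11>B[j]=9 take 9 → j++
[i=2,j=1] A[i]=11>B[j]=10 take 10 → j++
[i=2,j=2] A[i]=11<=B[j]=12 take 11 → i++
[i=3,j=2] A[i]=26>B[j]=12 take 12 → j++
[i=3,j=3] A[i]=26>B[j]=21 take 21 → j++
[i=3,j=4] A[i]=26<=B[j]=29 take 26 → i++
[i=4,j=4] A[i]=28<=B[j]=29 take 28 → i++
[i=5,j=4] A[i]=29<=B[j]=29 take 29 → i++
[i=6,j=4] A done, take B[j]=29 → j++
[i=6,j=5] A done, take B[j]=31 → j++

i=6, j=6, merged so far=[5, 7, 9, 10, 11, 12, 21, 26, 28, 29, 29, 31]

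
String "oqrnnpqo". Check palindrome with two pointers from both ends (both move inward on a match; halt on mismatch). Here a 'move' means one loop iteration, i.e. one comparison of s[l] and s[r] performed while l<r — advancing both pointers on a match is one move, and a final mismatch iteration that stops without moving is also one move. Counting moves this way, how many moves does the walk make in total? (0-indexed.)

[0,7] 'o'=='o' → l++,r--
[1,6] 'q'=='q' → l++,r--
[2,5] 'r'!='p' → stop

3 moves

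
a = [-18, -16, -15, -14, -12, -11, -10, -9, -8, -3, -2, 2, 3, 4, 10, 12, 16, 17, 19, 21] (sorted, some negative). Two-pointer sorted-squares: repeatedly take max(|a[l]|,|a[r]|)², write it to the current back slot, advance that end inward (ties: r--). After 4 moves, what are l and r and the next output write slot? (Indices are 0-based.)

l=0 r=19: |-18|<=|21| out[19]=441, r--
l=0 r=18: |-18|<=|19| out[18]=361, r--
l=0 r=17: |-18|>|17| out[17]=324, l++
l=1 r=17: |-16|<=|17| out[16]=289, r--

l=1, r=16, next write slot=15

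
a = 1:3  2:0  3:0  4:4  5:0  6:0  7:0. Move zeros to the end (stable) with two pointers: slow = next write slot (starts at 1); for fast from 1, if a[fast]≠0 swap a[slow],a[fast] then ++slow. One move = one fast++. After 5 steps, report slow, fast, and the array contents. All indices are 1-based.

slow=3, fast=6, a=[3, 4, 0, 0, 0, 0, 0]

(s=1,f=1) a[fast]=3≠0 swap→a[1]=3 → slow++,fast++
(s=2,f=2) a[fast]=0 → fast++
(s=2,f=3) a[fast]=0 → fast++
(s=2,f=4) a[fast]=4≠0 swap→a[2]=4 → slow++,fast++
(s=3,f=5) a[fast]=0 → fast++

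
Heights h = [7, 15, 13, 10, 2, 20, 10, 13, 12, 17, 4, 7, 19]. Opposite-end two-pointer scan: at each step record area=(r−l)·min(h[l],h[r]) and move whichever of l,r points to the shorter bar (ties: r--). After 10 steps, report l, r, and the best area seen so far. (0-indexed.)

l=5, r=7, best area=165

[0,12] min(7,19)*12=84 best=84 * → l++
[1,12] min(15,19)*11=165 best=165 * → l++
[2,12] min(13,19)*10=130 best=165 → l++
[3,12] min(10,19)*9=90 best=165 → l++
[4,12] min(2,19)*8=16 best=165 → l++
[5,12] min(20,19)*7=133 best=165 → r--
[5,11] min(20,7)*6=42 best=165 → r--
[5,10] min(20,4)*5=20 best=165 → r--
[5,9] min(20,17)*4=68 best=165 → r--
[5,8] min(20,12)*3=36 best=165 → r--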